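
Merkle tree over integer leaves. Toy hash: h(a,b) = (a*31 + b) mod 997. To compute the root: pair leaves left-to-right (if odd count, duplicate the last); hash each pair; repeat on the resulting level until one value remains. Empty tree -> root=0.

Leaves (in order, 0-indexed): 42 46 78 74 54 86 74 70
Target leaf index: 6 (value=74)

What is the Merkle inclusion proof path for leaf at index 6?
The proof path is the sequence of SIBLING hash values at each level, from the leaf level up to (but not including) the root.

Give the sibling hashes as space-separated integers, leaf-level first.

L0 (leaves): [42, 46, 78, 74, 54, 86, 74, 70], target index=6
L1: h(42,46)=(42*31+46)%997=351 [pair 0] h(78,74)=(78*31+74)%997=498 [pair 1] h(54,86)=(54*31+86)%997=763 [pair 2] h(74,70)=(74*31+70)%997=370 [pair 3] -> [351, 498, 763, 370]
  Sibling for proof at L0: 70
L2: h(351,498)=(351*31+498)%997=412 [pair 0] h(763,370)=(763*31+370)%997=95 [pair 1] -> [412, 95]
  Sibling for proof at L1: 763
L3: h(412,95)=(412*31+95)%997=903 [pair 0] -> [903]
  Sibling for proof at L2: 412
Root: 903
Proof path (sibling hashes from leaf to root): [70, 763, 412]

Answer: 70 763 412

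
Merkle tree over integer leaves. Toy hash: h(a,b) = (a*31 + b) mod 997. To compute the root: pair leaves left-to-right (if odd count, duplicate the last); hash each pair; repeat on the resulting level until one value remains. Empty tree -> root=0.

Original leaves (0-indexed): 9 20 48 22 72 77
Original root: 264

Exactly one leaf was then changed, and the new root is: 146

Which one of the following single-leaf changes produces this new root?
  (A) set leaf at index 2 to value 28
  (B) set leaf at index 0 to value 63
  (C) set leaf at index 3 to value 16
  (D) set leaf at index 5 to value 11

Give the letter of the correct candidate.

Answer: D

Derivation:
Original leaves: [9, 20, 48, 22, 72, 77]
Target new root: 146
Try each candidate change and compute the resulting root:
Candidate A: set leaf[2] = 28 -> leaves = [9, 20, 28, 22, 72, 77]
  L0: [9, 20, 28, 22, 72, 77]
  L1: h(9,20)=(9*31+20)%997=299 h(28,22)=(28*31+22)%997=890 h(72,77)=(72*31+77)%997=315 -> [299, 890, 315]
  L2: h(299,890)=(299*31+890)%997=189 h(315,315)=(315*31+315)%997=110 -> [189, 110]
  L3: h(189,110)=(189*31+110)%997=984 -> [984]
  root = 984 != target 146
Candidate B: set leaf[0] = 63 -> leaves = [63, 20, 48, 22, 72, 77]
  L0: [63, 20, 48, 22, 72, 77]
  L1: h(63,20)=(63*31+20)%997=976 h(48,22)=(48*31+22)%997=513 h(72,77)=(72*31+77)%997=315 -> [976, 513, 315]
  L2: h(976,513)=(976*31+513)%997=859 h(315,315)=(315*31+315)%997=110 -> [859, 110]
  L3: h(859,110)=(859*31+110)%997=817 -> [817]
  root = 817 != target 146
Candidate C: set leaf[3] = 16 -> leaves = [9, 20, 48, 16, 72, 77]
  L0: [9, 20, 48, 16, 72, 77]
  L1: h(9,20)=(9*31+20)%997=299 h(48,16)=(48*31+16)%997=507 h(72,77)=(72*31+77)%997=315 -> [299, 507, 315]
  L2: h(299,507)=(299*31+507)%997=803 h(315,315)=(315*31+315)%997=110 -> [803, 110]
  L3: h(803,110)=(803*31+110)%997=78 -> [78]
  root = 78 != target 146
Candidate D: set leaf[5] = 11 -> leaves = [9, 20, 48, 22, 72, 11]
  L0: [9, 20, 48, 22, 72, 11]
  L1: h(9,20)=(9*31+20)%997=299 h(48,22)=(48*31+22)%997=513 h(72,11)=(72*31+11)%997=249 -> [299, 513, 249]
  L2: h(299,513)=(299*31+513)%997=809 h(249,249)=(249*31+249)%997=989 -> [809, 989]
  L3: h(809,989)=(809*31+989)%997=146 -> [146]
  root = 146 == target 146  ** MATCH **
Candidate D produces the target root.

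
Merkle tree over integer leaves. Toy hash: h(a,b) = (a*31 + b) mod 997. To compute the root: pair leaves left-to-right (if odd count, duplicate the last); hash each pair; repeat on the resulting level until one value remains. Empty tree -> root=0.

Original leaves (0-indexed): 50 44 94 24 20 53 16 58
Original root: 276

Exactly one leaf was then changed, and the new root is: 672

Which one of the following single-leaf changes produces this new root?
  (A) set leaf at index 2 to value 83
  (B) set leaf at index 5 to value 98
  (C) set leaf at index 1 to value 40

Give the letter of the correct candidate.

Original leaves: [50, 44, 94, 24, 20, 53, 16, 58]
Target new root: 672
Try each candidate change and compute the resulting root:
Candidate A: set leaf[2] = 83 -> leaves = [50, 44, 83, 24, 20, 53, 16, 58]
  L0: [50, 44, 83, 24, 20, 53, 16, 58]
  L1: h(50,44)=(50*31+44)%997=597 h(83,24)=(83*31+24)%997=603 h(20,53)=(20*31+53)%997=673 h(16,58)=(16*31+58)%997=554 -> [597, 603, 673, 554]
  L2: h(597,603)=(597*31+603)%997=167 h(673,554)=(673*31+554)%997=480 -> [167, 480]
  L3: h(167,480)=(167*31+480)%997=672 -> [672]
  root = 672 == target 672  ** MATCH **
Candidate B: set leaf[5] = 98 -> leaves = [50, 44, 94, 24, 20, 98, 16, 58]
  L0: [50, 44, 94, 24, 20, 98, 16, 58]
  L1: h(50,44)=(50*31+44)%997=597 h(94,24)=(94*31+24)%997=944 h(20,98)=(20*31+98)%997=718 h(16,58)=(16*31+58)%997=554 -> [597, 944, 718, 554]
  L2: h(597,944)=(597*31+944)%997=508 h(718,554)=(718*31+554)%997=878 -> [508, 878]
  L3: h(508,878)=(508*31+878)%997=674 -> [674]
  root = 674 != target 672
Candidate C: set leaf[1] = 40 -> leaves = [50, 40, 94, 24, 20, 53, 16, 58]
  L0: [50, 40, 94, 24, 20, 53, 16, 58]
  L1: h(50,40)=(50*31+40)%997=593 h(94,24)=(94*31+24)%997=944 h(20,53)=(20*31+53)%997=673 h(16,58)=(16*31+58)%997=554 -> [593, 944, 673, 554]
  L2: h(593,944)=(593*31+944)%997=384 h(673,554)=(673*31+554)%997=480 -> [384, 480]
  L3: h(384,480)=(384*31+480)%997=420 -> [420]
  root = 420 != target 672
Candidate A produces the target root.

Answer: A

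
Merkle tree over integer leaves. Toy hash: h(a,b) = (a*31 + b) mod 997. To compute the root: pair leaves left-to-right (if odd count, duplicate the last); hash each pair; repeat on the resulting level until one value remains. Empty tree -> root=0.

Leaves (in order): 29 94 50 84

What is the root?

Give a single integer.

L0: [29, 94, 50, 84]
L1: h(29,94)=(29*31+94)%997=993 h(50,84)=(50*31+84)%997=637 -> [993, 637]
L2: h(993,637)=(993*31+637)%997=513 -> [513]

Answer: 513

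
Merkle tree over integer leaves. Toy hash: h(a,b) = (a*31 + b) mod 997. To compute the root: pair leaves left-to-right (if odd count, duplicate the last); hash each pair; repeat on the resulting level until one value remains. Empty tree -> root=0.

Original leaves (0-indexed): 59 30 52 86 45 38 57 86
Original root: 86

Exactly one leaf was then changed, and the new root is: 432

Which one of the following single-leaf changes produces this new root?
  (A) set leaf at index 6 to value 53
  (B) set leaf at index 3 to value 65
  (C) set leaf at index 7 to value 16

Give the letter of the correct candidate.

Answer: B

Derivation:
Original leaves: [59, 30, 52, 86, 45, 38, 57, 86]
Target new root: 432
Try each candidate change and compute the resulting root:
Candidate A: set leaf[6] = 53 -> leaves = [59, 30, 52, 86, 45, 38, 53, 86]
  L0: [59, 30, 52, 86, 45, 38, 53, 86]
  L1: h(59,30)=(59*31+30)%997=862 h(52,86)=(52*31+86)%997=701 h(45,38)=(45*31+38)%997=436 h(53,86)=(53*31+86)%997=732 -> [862, 701, 436, 732]
  L2: h(862,701)=(862*31+701)%997=504 h(436,732)=(436*31+732)%997=290 -> [504, 290]
  L3: h(504,290)=(504*31+290)%997=959 -> [959]
  root = 959 != target 432
Candidate B: set leaf[3] = 65 -> leaves = [59, 30, 52, 65, 45, 38, 57, 86]
  L0: [59, 30, 52, 65, 45, 38, 57, 86]
  L1: h(59,30)=(59*31+30)%997=862 h(52,65)=(52*31+65)%997=680 h(45,38)=(45*31+38)%997=436 h(57,86)=(57*31+86)%997=856 -> [862, 680, 436, 856]
  L2: h(862,680)=(862*31+680)%997=483 h(436,856)=(436*31+856)%997=414 -> [483, 414]
  L3: h(483,414)=(483*31+414)%997=432 -> [432]
  root = 432 == target 432  ** MATCH **
Candidate C: set leaf[7] = 16 -> leaves = [59, 30, 52, 86, 45, 38, 57, 16]
  L0: [59, 30, 52, 86, 45, 38, 57, 16]
  L1: h(59,30)=(59*31+30)%997=862 h(52,86)=(52*31+86)%997=701 h(45,38)=(45*31+38)%997=436 h(57,16)=(57*31+16)%997=786 -> [862, 701, 436, 786]
  L2: h(862,701)=(862*31+701)%997=504 h(436,786)=(436*31+786)%997=344 -> [504, 344]
  L3: h(504,344)=(504*31+344)%997=16 -> [16]
  root = 16 != target 432
Candidate B produces the target root.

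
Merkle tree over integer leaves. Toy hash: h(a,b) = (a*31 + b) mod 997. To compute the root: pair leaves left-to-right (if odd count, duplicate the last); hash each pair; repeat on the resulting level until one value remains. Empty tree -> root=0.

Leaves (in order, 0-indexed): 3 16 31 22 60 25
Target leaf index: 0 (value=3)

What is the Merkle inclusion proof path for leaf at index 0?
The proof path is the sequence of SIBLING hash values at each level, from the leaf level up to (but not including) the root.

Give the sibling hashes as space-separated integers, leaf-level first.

Answer: 16 983 500

Derivation:
L0 (leaves): [3, 16, 31, 22, 60, 25], target index=0
L1: h(3,16)=(3*31+16)%997=109 [pair 0] h(31,22)=(31*31+22)%997=983 [pair 1] h(60,25)=(60*31+25)%997=888 [pair 2] -> [109, 983, 888]
  Sibling for proof at L0: 16
L2: h(109,983)=(109*31+983)%997=374 [pair 0] h(888,888)=(888*31+888)%997=500 [pair 1] -> [374, 500]
  Sibling for proof at L1: 983
L3: h(374,500)=(374*31+500)%997=130 [pair 0] -> [130]
  Sibling for proof at L2: 500
Root: 130
Proof path (sibling hashes from leaf to root): [16, 983, 500]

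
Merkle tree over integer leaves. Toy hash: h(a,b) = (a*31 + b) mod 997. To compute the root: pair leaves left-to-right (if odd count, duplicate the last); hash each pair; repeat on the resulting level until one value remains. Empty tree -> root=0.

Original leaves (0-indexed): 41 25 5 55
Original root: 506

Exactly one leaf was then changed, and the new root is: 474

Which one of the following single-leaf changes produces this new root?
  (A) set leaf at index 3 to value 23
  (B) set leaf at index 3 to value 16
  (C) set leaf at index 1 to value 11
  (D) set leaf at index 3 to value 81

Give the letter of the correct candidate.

Original leaves: [41, 25, 5, 55]
Target new root: 474
Try each candidate change and compute the resulting root:
Candidate A: set leaf[3] = 23 -> leaves = [41, 25, 5, 23]
  L0: [41, 25, 5, 23]
  L1: h(41,25)=(41*31+25)%997=299 h(5,23)=(5*31+23)%997=178 -> [299, 178]
  L2: h(299,178)=(299*31+178)%997=474 -> [474]
  root = 474 == target 474  ** MATCH **
Candidate B: set leaf[3] = 16 -> leaves = [41, 25, 5, 16]
  L0: [41, 25, 5, 16]
  L1: h(41,25)=(41*31+25)%997=299 h(5,16)=(5*31+16)%997=171 -> [299, 171]
  L2: h(299,171)=(299*31+171)%997=467 -> [467]
  root = 467 != target 474
Candidate C: set leaf[1] = 11 -> leaves = [41, 11, 5, 55]
  L0: [41, 11, 5, 55]
  L1: h(41,11)=(41*31+11)%997=285 h(5,55)=(5*31+55)%997=210 -> [285, 210]
  L2: h(285,210)=(285*31+210)%997=72 -> [72]
  root = 72 != target 474
Candidate D: set leaf[3] = 81 -> leaves = [41, 25, 5, 81]
  L0: [41, 25, 5, 81]
  L1: h(41,25)=(41*31+25)%997=299 h(5,81)=(5*31+81)%997=236 -> [299, 236]
  L2: h(299,236)=(299*31+236)%997=532 -> [532]
  root = 532 != target 474
Candidate A produces the target root.

Answer: A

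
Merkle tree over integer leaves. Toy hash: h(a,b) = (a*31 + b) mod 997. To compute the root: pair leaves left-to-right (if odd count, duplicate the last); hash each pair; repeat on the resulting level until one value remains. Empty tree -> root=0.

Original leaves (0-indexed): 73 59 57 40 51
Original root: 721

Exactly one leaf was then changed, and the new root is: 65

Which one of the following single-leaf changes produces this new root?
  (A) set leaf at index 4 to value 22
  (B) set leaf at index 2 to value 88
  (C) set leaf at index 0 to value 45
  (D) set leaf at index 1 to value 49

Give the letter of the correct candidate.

Original leaves: [73, 59, 57, 40, 51]
Target new root: 65
Try each candidate change and compute the resulting root:
Candidate A: set leaf[4] = 22 -> leaves = [73, 59, 57, 40, 22]
  L0: [73, 59, 57, 40, 22]
  L1: h(73,59)=(73*31+59)%997=328 h(57,40)=(57*31+40)%997=810 h(22,22)=(22*31+22)%997=704 -> [328, 810, 704]
  L2: h(328,810)=(328*31+810)%997=11 h(704,704)=(704*31+704)%997=594 -> [11, 594]
  L3: h(11,594)=(11*31+594)%997=935 -> [935]
  root = 935 != target 65
Candidate B: set leaf[2] = 88 -> leaves = [73, 59, 88, 40, 51]
  L0: [73, 59, 88, 40, 51]
  L1: h(73,59)=(73*31+59)%997=328 h(88,40)=(88*31+40)%997=774 h(51,51)=(51*31+51)%997=635 -> [328, 774, 635]
  L2: h(328,774)=(328*31+774)%997=972 h(635,635)=(635*31+635)%997=380 -> [972, 380]
  L3: h(972,380)=(972*31+380)%997=602 -> [602]
  root = 602 != target 65
Candidate C: set leaf[0] = 45 -> leaves = [45, 59, 57, 40, 51]
  L0: [45, 59, 57, 40, 51]
  L1: h(45,59)=(45*31+59)%997=457 h(57,40)=(57*31+40)%997=810 h(51,51)=(51*31+51)%997=635 -> [457, 810, 635]
  L2: h(457,810)=(457*31+810)%997=22 h(635,635)=(635*31+635)%997=380 -> [22, 380]
  L3: h(22,380)=(22*31+380)%997=65 -> [65]
  root = 65 == target 65  ** MATCH **
Candidate D: set leaf[1] = 49 -> leaves = [73, 49, 57, 40, 51]
  L0: [73, 49, 57, 40, 51]
  L1: h(73,49)=(73*31+49)%997=318 h(57,40)=(57*31+40)%997=810 h(51,51)=(51*31+51)%997=635 -> [318, 810, 635]
  L2: h(318,810)=(318*31+810)%997=698 h(635,635)=(635*31+635)%997=380 -> [698, 380]
  L3: h(698,380)=(698*31+380)%997=84 -> [84]
  root = 84 != target 65
Candidate C produces the target root.

Answer: C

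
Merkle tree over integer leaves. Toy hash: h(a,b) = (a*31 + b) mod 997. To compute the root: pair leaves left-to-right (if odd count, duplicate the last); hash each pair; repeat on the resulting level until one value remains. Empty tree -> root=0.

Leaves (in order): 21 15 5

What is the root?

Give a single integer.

L0: [21, 15, 5]
L1: h(21,15)=(21*31+15)%997=666 h(5,5)=(5*31+5)%997=160 -> [666, 160]
L2: h(666,160)=(666*31+160)%997=866 -> [866]

Answer: 866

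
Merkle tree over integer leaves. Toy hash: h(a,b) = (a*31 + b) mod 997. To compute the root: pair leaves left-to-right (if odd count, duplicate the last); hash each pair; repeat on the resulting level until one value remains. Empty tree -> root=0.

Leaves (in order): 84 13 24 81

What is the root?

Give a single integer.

L0: [84, 13, 24, 81]
L1: h(84,13)=(84*31+13)%997=623 h(24,81)=(24*31+81)%997=825 -> [623, 825]
L2: h(623,825)=(623*31+825)%997=198 -> [198]

Answer: 198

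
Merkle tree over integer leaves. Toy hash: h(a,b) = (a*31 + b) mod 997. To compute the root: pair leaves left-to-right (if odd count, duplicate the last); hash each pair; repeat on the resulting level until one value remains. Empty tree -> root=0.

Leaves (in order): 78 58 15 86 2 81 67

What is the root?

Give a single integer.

L0: [78, 58, 15, 86, 2, 81, 67]
L1: h(78,58)=(78*31+58)%997=482 h(15,86)=(15*31+86)%997=551 h(2,81)=(2*31+81)%997=143 h(67,67)=(67*31+67)%997=150 -> [482, 551, 143, 150]
L2: h(482,551)=(482*31+551)%997=538 h(143,150)=(143*31+150)%997=595 -> [538, 595]
L3: h(538,595)=(538*31+595)%997=324 -> [324]

Answer: 324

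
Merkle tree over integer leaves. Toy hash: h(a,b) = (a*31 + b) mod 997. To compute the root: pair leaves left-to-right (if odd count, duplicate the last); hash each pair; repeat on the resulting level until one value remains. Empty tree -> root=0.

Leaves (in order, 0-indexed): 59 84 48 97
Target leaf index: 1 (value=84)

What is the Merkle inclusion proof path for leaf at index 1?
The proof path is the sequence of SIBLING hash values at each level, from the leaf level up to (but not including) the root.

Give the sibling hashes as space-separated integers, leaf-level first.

L0 (leaves): [59, 84, 48, 97], target index=1
L1: h(59,84)=(59*31+84)%997=916 [pair 0] h(48,97)=(48*31+97)%997=588 [pair 1] -> [916, 588]
  Sibling for proof at L0: 59
L2: h(916,588)=(916*31+588)%997=71 [pair 0] -> [71]
  Sibling for proof at L1: 588
Root: 71
Proof path (sibling hashes from leaf to root): [59, 588]

Answer: 59 588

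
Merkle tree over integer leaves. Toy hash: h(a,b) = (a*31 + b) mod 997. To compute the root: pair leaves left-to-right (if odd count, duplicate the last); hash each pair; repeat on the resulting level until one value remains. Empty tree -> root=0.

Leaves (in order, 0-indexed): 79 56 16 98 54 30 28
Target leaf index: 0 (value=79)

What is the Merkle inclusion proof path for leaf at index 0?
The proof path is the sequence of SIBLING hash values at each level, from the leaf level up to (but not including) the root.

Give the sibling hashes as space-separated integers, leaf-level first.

Answer: 56 594 879

Derivation:
L0 (leaves): [79, 56, 16, 98, 54, 30, 28], target index=0
L1: h(79,56)=(79*31+56)%997=511 [pair 0] h(16,98)=(16*31+98)%997=594 [pair 1] h(54,30)=(54*31+30)%997=707 [pair 2] h(28,28)=(28*31+28)%997=896 [pair 3] -> [511, 594, 707, 896]
  Sibling for proof at L0: 56
L2: h(511,594)=(511*31+594)%997=483 [pair 0] h(707,896)=(707*31+896)%997=879 [pair 1] -> [483, 879]
  Sibling for proof at L1: 594
L3: h(483,879)=(483*31+879)%997=897 [pair 0] -> [897]
  Sibling for proof at L2: 879
Root: 897
Proof path (sibling hashes from leaf to root): [56, 594, 879]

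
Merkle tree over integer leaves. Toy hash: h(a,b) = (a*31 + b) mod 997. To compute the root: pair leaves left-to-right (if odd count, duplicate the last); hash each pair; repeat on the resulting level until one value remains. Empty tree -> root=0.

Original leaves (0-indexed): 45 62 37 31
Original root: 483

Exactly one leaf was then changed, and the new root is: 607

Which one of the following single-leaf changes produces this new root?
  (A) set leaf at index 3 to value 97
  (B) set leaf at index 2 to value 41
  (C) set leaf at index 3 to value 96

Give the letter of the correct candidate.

Answer: B

Derivation:
Original leaves: [45, 62, 37, 31]
Target new root: 607
Try each candidate change and compute the resulting root:
Candidate A: set leaf[3] = 97 -> leaves = [45, 62, 37, 97]
  L0: [45, 62, 37, 97]
  L1: h(45,62)=(45*31+62)%997=460 h(37,97)=(37*31+97)%997=247 -> [460, 247]
  L2: h(460,247)=(460*31+247)%997=549 -> [549]
  root = 549 != target 607
Candidate B: set leaf[2] = 41 -> leaves = [45, 62, 41, 31]
  L0: [45, 62, 41, 31]
  L1: h(45,62)=(45*31+62)%997=460 h(41,31)=(41*31+31)%997=305 -> [460, 305]
  L2: h(460,305)=(460*31+305)%997=607 -> [607]
  root = 607 == target 607  ** MATCH **
Candidate C: set leaf[3] = 96 -> leaves = [45, 62, 37, 96]
  L0: [45, 62, 37, 96]
  L1: h(45,62)=(45*31+62)%997=460 h(37,96)=(37*31+96)%997=246 -> [460, 246]
  L2: h(460,246)=(460*31+246)%997=548 -> [548]
  root = 548 != target 607
Candidate B produces the target root.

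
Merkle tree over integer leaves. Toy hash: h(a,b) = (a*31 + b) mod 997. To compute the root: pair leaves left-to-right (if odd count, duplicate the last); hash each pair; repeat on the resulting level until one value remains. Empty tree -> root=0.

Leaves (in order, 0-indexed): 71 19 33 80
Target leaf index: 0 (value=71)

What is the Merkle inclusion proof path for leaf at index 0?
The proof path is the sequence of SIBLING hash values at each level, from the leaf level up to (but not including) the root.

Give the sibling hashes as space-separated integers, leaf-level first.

L0 (leaves): [71, 19, 33, 80], target index=0
L1: h(71,19)=(71*31+19)%997=226 [pair 0] h(33,80)=(33*31+80)%997=106 [pair 1] -> [226, 106]
  Sibling for proof at L0: 19
L2: h(226,106)=(226*31+106)%997=133 [pair 0] -> [133]
  Sibling for proof at L1: 106
Root: 133
Proof path (sibling hashes from leaf to root): [19, 106]

Answer: 19 106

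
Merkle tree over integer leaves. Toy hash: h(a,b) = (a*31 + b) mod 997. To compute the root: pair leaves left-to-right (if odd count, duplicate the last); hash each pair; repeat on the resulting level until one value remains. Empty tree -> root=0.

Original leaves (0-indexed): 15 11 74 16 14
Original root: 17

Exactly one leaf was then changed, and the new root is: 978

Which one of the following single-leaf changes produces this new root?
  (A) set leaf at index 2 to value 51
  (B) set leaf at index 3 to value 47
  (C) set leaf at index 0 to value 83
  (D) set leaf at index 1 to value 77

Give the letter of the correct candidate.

Answer: B

Derivation:
Original leaves: [15, 11, 74, 16, 14]
Target new root: 978
Try each candidate change and compute the resulting root:
Candidate A: set leaf[2] = 51 -> leaves = [15, 11, 51, 16, 14]
  L0: [15, 11, 51, 16, 14]
  L1: h(15,11)=(15*31+11)%997=476 h(51,16)=(51*31+16)%997=600 h(14,14)=(14*31+14)%997=448 -> [476, 600, 448]
  L2: h(476,600)=(476*31+600)%997=401 h(448,448)=(448*31+448)%997=378 -> [401, 378]
  L3: h(401,378)=(401*31+378)%997=845 -> [845]
  root = 845 != target 978
Candidate B: set leaf[3] = 47 -> leaves = [15, 11, 74, 47, 14]
  L0: [15, 11, 74, 47, 14]
  L1: h(15,11)=(15*31+11)%997=476 h(74,47)=(74*31+47)%997=347 h(14,14)=(14*31+14)%997=448 -> [476, 347, 448]
  L2: h(476,347)=(476*31+347)%997=148 h(448,448)=(448*31+448)%997=378 -> [148, 378]
  L3: h(148,378)=(148*31+378)%997=978 -> [978]
  root = 978 == target 978  ** MATCH **
Candidate C: set leaf[0] = 83 -> leaves = [83, 11, 74, 16, 14]
  L0: [83, 11, 74, 16, 14]
  L1: h(83,11)=(83*31+11)%997=590 h(74,16)=(74*31+16)%997=316 h(14,14)=(14*31+14)%997=448 -> [590, 316, 448]
  L2: h(590,316)=(590*31+316)%997=660 h(448,448)=(448*31+448)%997=378 -> [660, 378]
  L3: h(660,378)=(660*31+378)%997=898 -> [898]
  root = 898 != target 978
Candidate D: set leaf[1] = 77 -> leaves = [15, 77, 74, 16, 14]
  L0: [15, 77, 74, 16, 14]
  L1: h(15,77)=(15*31+77)%997=542 h(74,16)=(74*31+16)%997=316 h(14,14)=(14*31+14)%997=448 -> [542, 316, 448]
  L2: h(542,316)=(542*31+316)%997=169 h(448,448)=(448*31+448)%997=378 -> [169, 378]
  L3: h(169,378)=(169*31+378)%997=632 -> [632]
  root = 632 != target 978
Candidate B produces the target root.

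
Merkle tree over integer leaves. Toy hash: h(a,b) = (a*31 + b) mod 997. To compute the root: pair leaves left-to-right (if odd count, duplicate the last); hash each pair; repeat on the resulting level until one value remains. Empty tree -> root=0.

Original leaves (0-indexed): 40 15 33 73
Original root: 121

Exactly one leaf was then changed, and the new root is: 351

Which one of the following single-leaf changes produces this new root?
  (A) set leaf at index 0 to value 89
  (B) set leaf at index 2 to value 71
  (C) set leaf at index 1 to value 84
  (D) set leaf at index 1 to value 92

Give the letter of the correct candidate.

Answer: A

Derivation:
Original leaves: [40, 15, 33, 73]
Target new root: 351
Try each candidate change and compute the resulting root:
Candidate A: set leaf[0] = 89 -> leaves = [89, 15, 33, 73]
  L0: [89, 15, 33, 73]
  L1: h(89,15)=(89*31+15)%997=780 h(33,73)=(33*31+73)%997=99 -> [780, 99]
  L2: h(780,99)=(780*31+99)%997=351 -> [351]
  root = 351 == target 351  ** MATCH **
Candidate B: set leaf[2] = 71 -> leaves = [40, 15, 71, 73]
  L0: [40, 15, 71, 73]
  L1: h(40,15)=(40*31+15)%997=258 h(71,73)=(71*31+73)%997=280 -> [258, 280]
  L2: h(258,280)=(258*31+280)%997=302 -> [302]
  root = 302 != target 351
Candidate C: set leaf[1] = 84 -> leaves = [40, 84, 33, 73]
  L0: [40, 84, 33, 73]
  L1: h(40,84)=(40*31+84)%997=327 h(33,73)=(33*31+73)%997=99 -> [327, 99]
  L2: h(327,99)=(327*31+99)%997=266 -> [266]
  root = 266 != target 351
Candidate D: set leaf[1] = 92 -> leaves = [40, 92, 33, 73]
  L0: [40, 92, 33, 73]
  L1: h(40,92)=(40*31+92)%997=335 h(33,73)=(33*31+73)%997=99 -> [335, 99]
  L2: h(335,99)=(335*31+99)%997=514 -> [514]
  root = 514 != target 351
Candidate A produces the target root.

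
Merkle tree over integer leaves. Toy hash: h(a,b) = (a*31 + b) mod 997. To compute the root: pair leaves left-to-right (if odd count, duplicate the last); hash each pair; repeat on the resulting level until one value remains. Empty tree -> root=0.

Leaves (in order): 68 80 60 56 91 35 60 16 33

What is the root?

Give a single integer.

L0: [68, 80, 60, 56, 91, 35, 60, 16, 33]
L1: h(68,80)=(68*31+80)%997=194 h(60,56)=(60*31+56)%997=919 h(91,35)=(91*31+35)%997=862 h(60,16)=(60*31+16)%997=879 h(33,33)=(33*31+33)%997=59 -> [194, 919, 862, 879, 59]
L2: h(194,919)=(194*31+919)%997=951 h(862,879)=(862*31+879)%997=682 h(59,59)=(59*31+59)%997=891 -> [951, 682, 891]
L3: h(951,682)=(951*31+682)%997=253 h(891,891)=(891*31+891)%997=596 -> [253, 596]
L4: h(253,596)=(253*31+596)%997=463 -> [463]

Answer: 463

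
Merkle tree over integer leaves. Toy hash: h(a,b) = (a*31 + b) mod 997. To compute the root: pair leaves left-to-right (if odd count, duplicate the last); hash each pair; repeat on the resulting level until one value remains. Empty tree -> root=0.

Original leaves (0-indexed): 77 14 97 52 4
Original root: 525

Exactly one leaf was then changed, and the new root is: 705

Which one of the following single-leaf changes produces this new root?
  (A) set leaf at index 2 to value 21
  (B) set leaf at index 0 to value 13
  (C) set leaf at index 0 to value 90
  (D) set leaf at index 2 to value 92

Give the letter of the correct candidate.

Original leaves: [77, 14, 97, 52, 4]
Target new root: 705
Try each candidate change and compute the resulting root:
Candidate A: set leaf[2] = 21 -> leaves = [77, 14, 21, 52, 4]
  L0: [77, 14, 21, 52, 4]
  L1: h(77,14)=(77*31+14)%997=407 h(21,52)=(21*31+52)%997=703 h(4,4)=(4*31+4)%997=128 -> [407, 703, 128]
  L2: h(407,703)=(407*31+703)%997=359 h(128,128)=(128*31+128)%997=108 -> [359, 108]
  L3: h(359,108)=(359*31+108)%997=270 -> [270]
  root = 270 != target 705
Candidate B: set leaf[0] = 13 -> leaves = [13, 14, 97, 52, 4]
  L0: [13, 14, 97, 52, 4]
  L1: h(13,14)=(13*31+14)%997=417 h(97,52)=(97*31+52)%997=68 h(4,4)=(4*31+4)%997=128 -> [417, 68, 128]
  L2: h(417,68)=(417*31+68)%997=34 h(128,128)=(128*31+128)%997=108 -> [34, 108]
  L3: h(34,108)=(34*31+108)%997=165 -> [165]
  root = 165 != target 705
Candidate C: set leaf[0] = 90 -> leaves = [90, 14, 97, 52, 4]
  L0: [90, 14, 97, 52, 4]
  L1: h(90,14)=(90*31+14)%997=810 h(97,52)=(97*31+52)%997=68 h(4,4)=(4*31+4)%997=128 -> [810, 68, 128]
  L2: h(810,68)=(810*31+68)%997=253 h(128,128)=(128*31+128)%997=108 -> [253, 108]
  L3: h(253,108)=(253*31+108)%997=972 -> [972]
  root = 972 != target 705
Candidate D: set leaf[2] = 92 -> leaves = [77, 14, 92, 52, 4]
  L0: [77, 14, 92, 52, 4]
  L1: h(77,14)=(77*31+14)%997=407 h(92,52)=(92*31+52)%997=910 h(4,4)=(4*31+4)%997=128 -> [407, 910, 128]
  L2: h(407,910)=(407*31+910)%997=566 h(128,128)=(128*31+128)%997=108 -> [566, 108]
  L3: h(566,108)=(566*31+108)%997=705 -> [705]
  root = 705 == target 705  ** MATCH **
Candidate D produces the target root.

Answer: D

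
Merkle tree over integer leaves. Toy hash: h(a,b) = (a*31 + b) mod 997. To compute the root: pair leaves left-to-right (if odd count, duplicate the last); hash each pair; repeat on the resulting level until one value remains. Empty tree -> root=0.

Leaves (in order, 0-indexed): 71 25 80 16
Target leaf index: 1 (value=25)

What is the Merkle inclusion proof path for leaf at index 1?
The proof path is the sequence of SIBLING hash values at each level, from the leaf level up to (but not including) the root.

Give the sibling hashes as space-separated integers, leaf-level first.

Answer: 71 502

Derivation:
L0 (leaves): [71, 25, 80, 16], target index=1
L1: h(71,25)=(71*31+25)%997=232 [pair 0] h(80,16)=(80*31+16)%997=502 [pair 1] -> [232, 502]
  Sibling for proof at L0: 71
L2: h(232,502)=(232*31+502)%997=715 [pair 0] -> [715]
  Sibling for proof at L1: 502
Root: 715
Proof path (sibling hashes from leaf to root): [71, 502]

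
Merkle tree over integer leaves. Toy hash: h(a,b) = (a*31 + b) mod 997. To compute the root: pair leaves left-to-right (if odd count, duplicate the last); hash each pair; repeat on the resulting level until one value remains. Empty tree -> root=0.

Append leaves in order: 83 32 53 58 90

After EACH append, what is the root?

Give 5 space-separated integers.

Answer: 83 611 697 702 264

Derivation:
After append 83 (leaves=[83]):
  L0: [83]
  root=83
After append 32 (leaves=[83, 32]):
  L0: [83, 32]
  L1: h(83,32)=(83*31+32)%997=611 -> [611]
  root=611
After append 53 (leaves=[83, 32, 53]):
  L0: [83, 32, 53]
  L1: h(83,32)=(83*31+32)%997=611 h(53,53)=(53*31+53)%997=699 -> [611, 699]
  L2: h(611,699)=(611*31+699)%997=697 -> [697]
  root=697
After append 58 (leaves=[83, 32, 53, 58]):
  L0: [83, 32, 53, 58]
  L1: h(83,32)=(83*31+32)%997=611 h(53,58)=(53*31+58)%997=704 -> [611, 704]
  L2: h(611,704)=(611*31+704)%997=702 -> [702]
  root=702
After append 90 (leaves=[83, 32, 53, 58, 90]):
  L0: [83, 32, 53, 58, 90]
  L1: h(83,32)=(83*31+32)%997=611 h(53,58)=(53*31+58)%997=704 h(90,90)=(90*31+90)%997=886 -> [611, 704, 886]
  L2: h(611,704)=(611*31+704)%997=702 h(886,886)=(886*31+886)%997=436 -> [702, 436]
  L3: h(702,436)=(702*31+436)%997=264 -> [264]
  root=264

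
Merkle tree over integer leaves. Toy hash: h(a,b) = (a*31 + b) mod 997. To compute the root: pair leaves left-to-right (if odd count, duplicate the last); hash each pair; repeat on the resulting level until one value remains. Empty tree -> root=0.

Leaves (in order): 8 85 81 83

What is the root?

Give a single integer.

L0: [8, 85, 81, 83]
L1: h(8,85)=(8*31+85)%997=333 h(81,83)=(81*31+83)%997=600 -> [333, 600]
L2: h(333,600)=(333*31+600)%997=953 -> [953]

Answer: 953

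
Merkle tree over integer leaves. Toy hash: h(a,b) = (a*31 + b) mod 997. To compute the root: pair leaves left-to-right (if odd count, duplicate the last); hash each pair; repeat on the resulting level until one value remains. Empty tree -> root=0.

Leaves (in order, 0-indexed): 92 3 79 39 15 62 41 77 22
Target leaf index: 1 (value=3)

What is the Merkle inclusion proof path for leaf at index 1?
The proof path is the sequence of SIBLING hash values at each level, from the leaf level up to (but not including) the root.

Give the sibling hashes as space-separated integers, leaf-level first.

Answer: 92 494 736 65

Derivation:
L0 (leaves): [92, 3, 79, 39, 15, 62, 41, 77, 22], target index=1
L1: h(92,3)=(92*31+3)%997=861 [pair 0] h(79,39)=(79*31+39)%997=494 [pair 1] h(15,62)=(15*31+62)%997=527 [pair 2] h(41,77)=(41*31+77)%997=351 [pair 3] h(22,22)=(22*31+22)%997=704 [pair 4] -> [861, 494, 527, 351, 704]
  Sibling for proof at L0: 92
L2: h(861,494)=(861*31+494)%997=266 [pair 0] h(527,351)=(527*31+351)%997=736 [pair 1] h(704,704)=(704*31+704)%997=594 [pair 2] -> [266, 736, 594]
  Sibling for proof at L1: 494
L3: h(266,736)=(266*31+736)%997=9 [pair 0] h(594,594)=(594*31+594)%997=65 [pair 1] -> [9, 65]
  Sibling for proof at L2: 736
L4: h(9,65)=(9*31+65)%997=344 [pair 0] -> [344]
  Sibling for proof at L3: 65
Root: 344
Proof path (sibling hashes from leaf to root): [92, 494, 736, 65]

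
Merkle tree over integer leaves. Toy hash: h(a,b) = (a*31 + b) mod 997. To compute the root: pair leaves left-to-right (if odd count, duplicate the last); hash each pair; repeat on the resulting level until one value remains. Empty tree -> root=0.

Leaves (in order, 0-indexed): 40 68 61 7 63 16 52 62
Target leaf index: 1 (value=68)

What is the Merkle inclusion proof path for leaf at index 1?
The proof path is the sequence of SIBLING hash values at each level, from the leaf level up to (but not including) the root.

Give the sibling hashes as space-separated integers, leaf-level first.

Answer: 40 901 899

Derivation:
L0 (leaves): [40, 68, 61, 7, 63, 16, 52, 62], target index=1
L1: h(40,68)=(40*31+68)%997=311 [pair 0] h(61,7)=(61*31+7)%997=901 [pair 1] h(63,16)=(63*31+16)%997=972 [pair 2] h(52,62)=(52*31+62)%997=677 [pair 3] -> [311, 901, 972, 677]
  Sibling for proof at L0: 40
L2: h(311,901)=(311*31+901)%997=572 [pair 0] h(972,677)=(972*31+677)%997=899 [pair 1] -> [572, 899]
  Sibling for proof at L1: 901
L3: h(572,899)=(572*31+899)%997=685 [pair 0] -> [685]
  Sibling for proof at L2: 899
Root: 685
Proof path (sibling hashes from leaf to root): [40, 901, 899]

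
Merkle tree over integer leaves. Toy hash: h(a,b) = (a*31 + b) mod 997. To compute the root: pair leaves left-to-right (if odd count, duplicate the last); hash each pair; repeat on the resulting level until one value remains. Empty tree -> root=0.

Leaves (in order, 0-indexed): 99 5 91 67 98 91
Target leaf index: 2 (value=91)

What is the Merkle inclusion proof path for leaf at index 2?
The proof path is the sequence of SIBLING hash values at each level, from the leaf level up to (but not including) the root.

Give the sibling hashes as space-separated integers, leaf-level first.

L0 (leaves): [99, 5, 91, 67, 98, 91], target index=2
L1: h(99,5)=(99*31+5)%997=83 [pair 0] h(91,67)=(91*31+67)%997=894 [pair 1] h(98,91)=(98*31+91)%997=138 [pair 2] -> [83, 894, 138]
  Sibling for proof at L0: 67
L2: h(83,894)=(83*31+894)%997=476 [pair 0] h(138,138)=(138*31+138)%997=428 [pair 1] -> [476, 428]
  Sibling for proof at L1: 83
L3: h(476,428)=(476*31+428)%997=229 [pair 0] -> [229]
  Sibling for proof at L2: 428
Root: 229
Proof path (sibling hashes from leaf to root): [67, 83, 428]

Answer: 67 83 428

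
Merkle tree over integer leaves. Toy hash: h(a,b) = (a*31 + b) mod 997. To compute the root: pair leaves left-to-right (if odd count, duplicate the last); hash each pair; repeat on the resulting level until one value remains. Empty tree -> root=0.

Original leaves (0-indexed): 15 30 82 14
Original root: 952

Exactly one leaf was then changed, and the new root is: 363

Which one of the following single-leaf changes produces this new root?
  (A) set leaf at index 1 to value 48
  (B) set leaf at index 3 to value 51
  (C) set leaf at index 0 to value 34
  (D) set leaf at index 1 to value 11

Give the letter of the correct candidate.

Answer: D

Derivation:
Original leaves: [15, 30, 82, 14]
Target new root: 363
Try each candidate change and compute the resulting root:
Candidate A: set leaf[1] = 48 -> leaves = [15, 48, 82, 14]
  L0: [15, 48, 82, 14]
  L1: h(15,48)=(15*31+48)%997=513 h(82,14)=(82*31+14)%997=562 -> [513, 562]
  L2: h(513,562)=(513*31+562)%997=513 -> [513]
  root = 513 != target 363
Candidate B: set leaf[3] = 51 -> leaves = [15, 30, 82, 51]
  L0: [15, 30, 82, 51]
  L1: h(15,30)=(15*31+30)%997=495 h(82,51)=(82*31+51)%997=599 -> [495, 599]
  L2: h(495,599)=(495*31+599)%997=989 -> [989]
  root = 989 != target 363
Candidate C: set leaf[0] = 34 -> leaves = [34, 30, 82, 14]
  L0: [34, 30, 82, 14]
  L1: h(34,30)=(34*31+30)%997=87 h(82,14)=(82*31+14)%997=562 -> [87, 562]
  L2: h(87,562)=(87*31+562)%997=268 -> [268]
  root = 268 != target 363
Candidate D: set leaf[1] = 11 -> leaves = [15, 11, 82, 14]
  L0: [15, 11, 82, 14]
  L1: h(15,11)=(15*31+11)%997=476 h(82,14)=(82*31+14)%997=562 -> [476, 562]
  L2: h(476,562)=(476*31+562)%997=363 -> [363]
  root = 363 == target 363  ** MATCH **
Candidate D produces the target root.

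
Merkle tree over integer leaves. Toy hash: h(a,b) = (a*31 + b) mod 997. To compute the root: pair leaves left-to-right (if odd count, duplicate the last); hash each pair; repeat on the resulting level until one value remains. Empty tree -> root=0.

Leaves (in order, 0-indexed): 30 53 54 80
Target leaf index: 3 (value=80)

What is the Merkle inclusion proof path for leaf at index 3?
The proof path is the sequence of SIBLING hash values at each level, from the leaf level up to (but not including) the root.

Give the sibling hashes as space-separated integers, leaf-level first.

L0 (leaves): [30, 53, 54, 80], target index=3
L1: h(30,53)=(30*31+53)%997=983 [pair 0] h(54,80)=(54*31+80)%997=757 [pair 1] -> [983, 757]
  Sibling for proof at L0: 54
L2: h(983,757)=(983*31+757)%997=323 [pair 0] -> [323]
  Sibling for proof at L1: 983
Root: 323
Proof path (sibling hashes from leaf to root): [54, 983]

Answer: 54 983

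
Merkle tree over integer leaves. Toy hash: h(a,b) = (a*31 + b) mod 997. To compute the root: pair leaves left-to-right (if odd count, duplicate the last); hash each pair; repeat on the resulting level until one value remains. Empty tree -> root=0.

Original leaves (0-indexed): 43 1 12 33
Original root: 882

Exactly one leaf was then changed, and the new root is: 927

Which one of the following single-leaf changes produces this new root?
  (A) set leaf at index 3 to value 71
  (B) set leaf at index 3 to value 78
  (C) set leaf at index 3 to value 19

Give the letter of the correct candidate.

Answer: B

Derivation:
Original leaves: [43, 1, 12, 33]
Target new root: 927
Try each candidate change and compute the resulting root:
Candidate A: set leaf[3] = 71 -> leaves = [43, 1, 12, 71]
  L0: [43, 1, 12, 71]
  L1: h(43,1)=(43*31+1)%997=337 h(12,71)=(12*31+71)%997=443 -> [337, 443]
  L2: h(337,443)=(337*31+443)%997=920 -> [920]
  root = 920 != target 927
Candidate B: set leaf[3] = 78 -> leaves = [43, 1, 12, 78]
  L0: [43, 1, 12, 78]
  L1: h(43,1)=(43*31+1)%997=337 h(12,78)=(12*31+78)%997=450 -> [337, 450]
  L2: h(337,450)=(337*31+450)%997=927 -> [927]
  root = 927 == target 927  ** MATCH **
Candidate C: set leaf[3] = 19 -> leaves = [43, 1, 12, 19]
  L0: [43, 1, 12, 19]
  L1: h(43,1)=(43*31+1)%997=337 h(12,19)=(12*31+19)%997=391 -> [337, 391]
  L2: h(337,391)=(337*31+391)%997=868 -> [868]
  root = 868 != target 927
Candidate B produces the target root.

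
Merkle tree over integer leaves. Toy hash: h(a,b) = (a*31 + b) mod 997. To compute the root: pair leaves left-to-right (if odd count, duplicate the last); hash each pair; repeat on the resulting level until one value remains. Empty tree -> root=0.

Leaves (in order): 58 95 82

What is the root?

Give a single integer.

Answer: 490

Derivation:
L0: [58, 95, 82]
L1: h(58,95)=(58*31+95)%997=896 h(82,82)=(82*31+82)%997=630 -> [896, 630]
L2: h(896,630)=(896*31+630)%997=490 -> [490]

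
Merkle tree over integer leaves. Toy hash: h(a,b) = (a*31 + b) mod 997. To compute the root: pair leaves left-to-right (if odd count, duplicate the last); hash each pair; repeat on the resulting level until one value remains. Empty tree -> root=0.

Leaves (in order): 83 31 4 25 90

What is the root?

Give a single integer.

Answer: 44

Derivation:
L0: [83, 31, 4, 25, 90]
L1: h(83,31)=(83*31+31)%997=610 h(4,25)=(4*31+25)%997=149 h(90,90)=(90*31+90)%997=886 -> [610, 149, 886]
L2: h(610,149)=(610*31+149)%997=116 h(886,886)=(886*31+886)%997=436 -> [116, 436]
L3: h(116,436)=(116*31+436)%997=44 -> [44]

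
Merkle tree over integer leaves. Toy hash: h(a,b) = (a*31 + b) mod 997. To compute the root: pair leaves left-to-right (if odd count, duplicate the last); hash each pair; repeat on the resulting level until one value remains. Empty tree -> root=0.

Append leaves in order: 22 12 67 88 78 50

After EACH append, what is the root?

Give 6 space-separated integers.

After append 22 (leaves=[22]):
  L0: [22]
  root=22
After append 12 (leaves=[22, 12]):
  L0: [22, 12]
  L1: h(22,12)=(22*31+12)%997=694 -> [694]
  root=694
After append 67 (leaves=[22, 12, 67]):
  L0: [22, 12, 67]
  L1: h(22,12)=(22*31+12)%997=694 h(67,67)=(67*31+67)%997=150 -> [694, 150]
  L2: h(694,150)=(694*31+150)%997=727 -> [727]
  root=727
After append 88 (leaves=[22, 12, 67, 88]):
  L0: [22, 12, 67, 88]
  L1: h(22,12)=(22*31+12)%997=694 h(67,88)=(67*31+88)%997=171 -> [694, 171]
  L2: h(694,171)=(694*31+171)%997=748 -> [748]
  root=748
After append 78 (leaves=[22, 12, 67, 88, 78]):
  L0: [22, 12, 67, 88, 78]
  L1: h(22,12)=(22*31+12)%997=694 h(67,88)=(67*31+88)%997=171 h(78,78)=(78*31+78)%997=502 -> [694, 171, 502]
  L2: h(694,171)=(694*31+171)%997=748 h(502,502)=(502*31+502)%997=112 -> [748, 112]
  L3: h(748,112)=(748*31+112)%997=369 -> [369]
  root=369
After append 50 (leaves=[22, 12, 67, 88, 78, 50]):
  L0: [22, 12, 67, 88, 78, 50]
  L1: h(22,12)=(22*31+12)%997=694 h(67,88)=(67*31+88)%997=171 h(78,50)=(78*31+50)%997=474 -> [694, 171, 474]
  L2: h(694,171)=(694*31+171)%997=748 h(474,474)=(474*31+474)%997=213 -> [748, 213]
  L3: h(748,213)=(748*31+213)%997=470 -> [470]
  root=470

Answer: 22 694 727 748 369 470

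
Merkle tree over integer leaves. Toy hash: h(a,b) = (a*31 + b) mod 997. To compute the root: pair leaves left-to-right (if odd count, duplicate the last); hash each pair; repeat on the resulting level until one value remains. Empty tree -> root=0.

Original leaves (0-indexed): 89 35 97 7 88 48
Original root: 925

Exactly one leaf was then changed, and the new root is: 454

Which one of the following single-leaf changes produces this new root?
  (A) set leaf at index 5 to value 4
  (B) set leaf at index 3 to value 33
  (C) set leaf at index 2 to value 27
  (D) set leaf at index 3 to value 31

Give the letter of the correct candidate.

Original leaves: [89, 35, 97, 7, 88, 48]
Target new root: 454
Try each candidate change and compute the resulting root:
Candidate A: set leaf[5] = 4 -> leaves = [89, 35, 97, 7, 88, 4]
  L0: [89, 35, 97, 7, 88, 4]
  L1: h(89,35)=(89*31+35)%997=800 h(97,7)=(97*31+7)%997=23 h(88,4)=(88*31+4)%997=738 -> [800, 23, 738]
  L2: h(800,23)=(800*31+23)%997=895 h(738,738)=(738*31+738)%997=685 -> [895, 685]
  L3: h(895,685)=(895*31+685)%997=514 -> [514]
  root = 514 != target 454
Candidate B: set leaf[3] = 33 -> leaves = [89, 35, 97, 33, 88, 48]
  L0: [89, 35, 97, 33, 88, 48]
  L1: h(89,35)=(89*31+35)%997=800 h(97,33)=(97*31+33)%997=49 h(88,48)=(88*31+48)%997=782 -> [800, 49, 782]
  L2: h(800,49)=(800*31+49)%997=921 h(782,782)=(782*31+782)%997=99 -> [921, 99]
  L3: h(921,99)=(921*31+99)%997=734 -> [734]
  root = 734 != target 454
Candidate C: set leaf[2] = 27 -> leaves = [89, 35, 27, 7, 88, 48]
  L0: [89, 35, 27, 7, 88, 48]
  L1: h(89,35)=(89*31+35)%997=800 h(27,7)=(27*31+7)%997=844 h(88,48)=(88*31+48)%997=782 -> [800, 844, 782]
  L2: h(800,844)=(800*31+844)%997=719 h(782,782)=(782*31+782)%997=99 -> [719, 99]
  L3: h(719,99)=(719*31+99)%997=454 -> [454]
  root = 454 == target 454  ** MATCH **
Candidate D: set leaf[3] = 31 -> leaves = [89, 35, 97, 31, 88, 48]
  L0: [89, 35, 97, 31, 88, 48]
  L1: h(89,35)=(89*31+35)%997=800 h(97,31)=(97*31+31)%997=47 h(88,48)=(88*31+48)%997=782 -> [800, 47, 782]
  L2: h(800,47)=(800*31+47)%997=919 h(782,782)=(782*31+782)%997=99 -> [919, 99]
  L3: h(919,99)=(919*31+99)%997=672 -> [672]
  root = 672 != target 454
Candidate C produces the target root.

Answer: C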